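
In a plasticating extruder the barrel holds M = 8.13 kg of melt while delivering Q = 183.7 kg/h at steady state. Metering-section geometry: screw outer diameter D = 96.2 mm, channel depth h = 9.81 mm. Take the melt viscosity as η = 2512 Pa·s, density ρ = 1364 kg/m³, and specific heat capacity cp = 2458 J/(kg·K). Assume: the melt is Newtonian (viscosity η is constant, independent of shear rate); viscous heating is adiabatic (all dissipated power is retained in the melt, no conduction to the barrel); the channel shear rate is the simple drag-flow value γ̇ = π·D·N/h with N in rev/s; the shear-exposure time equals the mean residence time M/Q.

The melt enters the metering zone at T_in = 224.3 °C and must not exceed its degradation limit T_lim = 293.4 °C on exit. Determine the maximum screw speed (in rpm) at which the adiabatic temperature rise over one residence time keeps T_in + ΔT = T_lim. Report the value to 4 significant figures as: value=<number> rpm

Throughput in SI: Q_s = 183.7 kg/h ÷ 3600 s/h = 0.0510278 kg/s
t_res = M / Q_s = 8.13 / 0.0510278 = 159.325 s
D = 96.2 mm = 0.0962 m;  h = 9.81 mm = 0.00981 m
Allowable rise: ΔT_a = T_lim − T_in = 293.4 − 224.3 = 69.1 K
γ̇_max² = ΔT_a·ρ·cp / (η·t_res) = [69.1 × 1364 × 2458] / [2512 × 159.325] = 578.856 s⁻²
γ̇_max = √578.856 = 24.0594 s⁻¹
N_max = γ̇_max h / (πD) = 24.0594·0.00981/(π·0.0962) = 0.780961 rev/s → ×60 = 46.8577 rpm

value=46.86 rpm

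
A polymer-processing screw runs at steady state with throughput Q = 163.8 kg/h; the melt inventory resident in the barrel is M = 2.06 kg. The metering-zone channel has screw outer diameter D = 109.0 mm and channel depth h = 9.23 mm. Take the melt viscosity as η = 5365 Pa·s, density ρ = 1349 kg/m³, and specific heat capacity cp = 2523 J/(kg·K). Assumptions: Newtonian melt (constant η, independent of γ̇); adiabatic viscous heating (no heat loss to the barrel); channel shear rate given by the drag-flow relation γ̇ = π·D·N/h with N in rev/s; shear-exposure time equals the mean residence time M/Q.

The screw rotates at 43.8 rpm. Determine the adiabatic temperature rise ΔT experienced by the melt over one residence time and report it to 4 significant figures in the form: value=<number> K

value=52.35 K

Q_s = Q / 3600 = 163.8 / 3600 = 0.0455 kg/s
t_res = M / Q_s = 2.06 / 0.0455 = 45.2747 s
Geometry in metres: D = 109.0 mm → 0.109 m, h = 9.23 mm → 0.00923 m; screw speed N = 43.8 rpm = 0.73 rev/s
γ̇ = π D N / h = (π)(0.109)(0.73) / 0.00923 = 27.083 s⁻¹
ΔT = η·γ̇²·t_res/(ρ·cp) = [5365 × 27.083² × 45.2747] / [1349 × 2523] = 52.347 K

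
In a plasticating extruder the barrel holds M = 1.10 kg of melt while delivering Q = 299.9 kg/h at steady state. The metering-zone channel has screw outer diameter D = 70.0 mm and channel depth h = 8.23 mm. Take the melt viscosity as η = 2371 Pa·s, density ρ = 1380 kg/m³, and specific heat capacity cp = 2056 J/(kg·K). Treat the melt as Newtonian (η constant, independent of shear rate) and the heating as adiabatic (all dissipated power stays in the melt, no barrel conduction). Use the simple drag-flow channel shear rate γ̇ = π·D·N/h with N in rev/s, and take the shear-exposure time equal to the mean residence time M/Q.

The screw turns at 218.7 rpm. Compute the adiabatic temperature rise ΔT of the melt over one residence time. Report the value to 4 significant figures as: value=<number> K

Q_s = Q / 3600 = 299.9 / 3600 = 0.0833056 kg/s
t_res = M / Q_s = 1.10 / 0.0833056 = 13.2044 s
D = 70.0 mm = 0.07 m;  h = 8.23 mm = 0.00823 m;  N = 218.7 rpm / 60 = 3.645 rev/s
γ̇ = π·D·N / h = π · 0.07 · 3.645 / 0.00823 = 97.397 s⁻¹
ΔT = η·γ̇²·t_res/(ρ·cp) = [2371 × 97.397² × 13.2044] / [1380 × 2056] = 104.674 K

value=104.7 K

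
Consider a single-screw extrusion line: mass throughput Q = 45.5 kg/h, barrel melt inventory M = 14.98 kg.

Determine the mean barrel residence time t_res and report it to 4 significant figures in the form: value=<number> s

Convert throughput: Q = 45.5 kg/h = 45.5/3600 = 0.0126389 kg/s
Mean residence time: t_res = M/Q_s = 14.98 kg / 0.0126389 kg/s = 1185.23 s

value=1185. s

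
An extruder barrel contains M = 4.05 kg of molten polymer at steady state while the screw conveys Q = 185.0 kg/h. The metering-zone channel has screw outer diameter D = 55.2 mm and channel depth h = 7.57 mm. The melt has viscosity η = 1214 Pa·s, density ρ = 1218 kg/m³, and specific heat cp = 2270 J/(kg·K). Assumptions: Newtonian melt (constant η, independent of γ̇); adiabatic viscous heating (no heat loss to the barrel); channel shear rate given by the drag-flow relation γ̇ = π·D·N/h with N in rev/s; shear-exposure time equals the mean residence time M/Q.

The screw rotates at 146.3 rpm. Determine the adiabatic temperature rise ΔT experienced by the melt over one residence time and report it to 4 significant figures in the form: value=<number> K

value=108.0 K

Throughput in SI: Q_s = 185.0 kg/h ÷ 3600 s/h = 0.0513889 kg/s
Mean residence time: t_res = M/Q_s = 4.05 kg / 0.0513889 kg/s = 78.8108 s
D = 55.2 mm = 0.0552 m;  h = 7.57 mm = 0.00757 m;  N = 146.3 rpm / 60 = 2.43833 rev/s
γ̇ = π D N / h = (π)(0.0552)(2.43833) / 0.00757 = 55.8581 s⁻¹
ΔT = η·γ̇²·t_res / (ρ·cp) = 1214 · (55.8581)² · 78.8108 / (1218 · 2270) = 107.97 K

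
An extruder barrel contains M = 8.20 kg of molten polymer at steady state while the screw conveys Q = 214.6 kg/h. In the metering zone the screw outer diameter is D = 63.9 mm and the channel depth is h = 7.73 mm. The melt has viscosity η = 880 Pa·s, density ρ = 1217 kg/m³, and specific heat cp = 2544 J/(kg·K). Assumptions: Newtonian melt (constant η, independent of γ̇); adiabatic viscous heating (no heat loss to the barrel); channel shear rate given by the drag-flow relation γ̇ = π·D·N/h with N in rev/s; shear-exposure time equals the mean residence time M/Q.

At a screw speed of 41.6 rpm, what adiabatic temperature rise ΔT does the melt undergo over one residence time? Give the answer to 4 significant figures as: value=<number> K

Q_s = Q / 3600 = 214.6 / 3600 = 0.0596111 kg/s
t_res = M / Q_s = 8.20 / 0.0596111 = 137.558 s
Convert to SI: D = 0.0639 m, h = 0.00773 m, N = 41.6/60 = 0.693333 rev/s
Shear rate: γ̇ = πDN/h = π·0.0639·0.693333/0.00773 = 18.0058 s⁻¹
ΔT = η·γ̇²·t_res / (ρ·cp) = 880 · (18.0058)² · 137.558 / (1217 · 2544) = 12.6762 K

value=12.68 K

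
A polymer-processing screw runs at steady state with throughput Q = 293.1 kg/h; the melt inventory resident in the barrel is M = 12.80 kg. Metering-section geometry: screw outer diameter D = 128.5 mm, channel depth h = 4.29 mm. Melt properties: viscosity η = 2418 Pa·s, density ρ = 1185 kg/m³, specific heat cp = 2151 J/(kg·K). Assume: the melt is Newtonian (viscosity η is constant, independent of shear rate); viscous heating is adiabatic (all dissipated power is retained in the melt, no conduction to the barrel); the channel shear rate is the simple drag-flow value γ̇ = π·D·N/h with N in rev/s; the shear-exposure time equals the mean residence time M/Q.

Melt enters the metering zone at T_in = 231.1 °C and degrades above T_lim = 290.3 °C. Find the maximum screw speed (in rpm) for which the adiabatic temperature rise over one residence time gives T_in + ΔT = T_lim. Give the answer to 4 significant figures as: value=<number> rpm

Convert throughput: Q = 293.1 kg/h = 293.1/3600 = 0.0814167 kg/s
t_res = M / Q_s = 12.80 / 0.0814167 = 157.216 s
Geometry in SI: D = 128.5 mm → 0.1285 m, h = 4.29 mm → 0.00429 m
ΔT_a = T_lim − T_in = 290.3 − 231.1 = 59.2 K
Invert ΔT = ηγ̇²t_res/(ρcp) for γ̇: γ̇_max² = ΔT_a ρ cp / (η t_res) = 59.2·1185·2151 / (2418·157.216) = 396.942 s⁻²
γ̇_max = sqrt(396.942) = 19.9234 s⁻¹
Solve γ̇ = πDN/h for N: N_max = γ̇_max·h/(π·D) = 19.9234 × 0.00429 / (π × 0.1285) = 0.211723 rev/s = 12.7034 rpm

value=12.70 rpm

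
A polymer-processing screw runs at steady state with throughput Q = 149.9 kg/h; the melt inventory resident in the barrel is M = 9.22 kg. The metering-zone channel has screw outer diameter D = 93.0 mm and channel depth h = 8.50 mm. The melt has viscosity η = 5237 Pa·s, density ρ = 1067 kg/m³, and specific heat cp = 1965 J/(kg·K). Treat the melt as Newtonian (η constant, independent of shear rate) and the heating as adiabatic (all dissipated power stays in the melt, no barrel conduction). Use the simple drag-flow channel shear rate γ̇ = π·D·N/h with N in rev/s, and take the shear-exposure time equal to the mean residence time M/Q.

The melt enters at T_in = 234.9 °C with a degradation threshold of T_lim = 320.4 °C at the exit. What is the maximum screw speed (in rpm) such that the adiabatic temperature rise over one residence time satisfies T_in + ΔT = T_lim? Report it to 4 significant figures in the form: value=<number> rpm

value=21.70 rpm

Q_s = Q / 3600 = 149.9 / 3600 = 0.0416389 kg/s
t_res = M / Q_s = 9.22 / 0.0416389 = 221.428 s
Geometry in SI: D = 93.0 mm → 0.093 m, h = 8.50 mm → 0.0085 m
Allowable rise: ΔT_a = T_lim − T_in = 320.4 − 234.9 = 85.5 K
Invert ΔT = ηγ̇²t_res/(ρcp) for γ̇: γ̇_max² = ΔT_a ρ cp / (η t_res) = 85.5·1067·1965 / (5237·221.428) = 154.589 s⁻²
γ̇_max = √154.589 = 12.4334 s⁻¹
N_max = γ̇_max·h / (π·D) = 12.4334 · 0.0085 / (π · 0.093) = 0.361722 rev/s = 21.7033 rpm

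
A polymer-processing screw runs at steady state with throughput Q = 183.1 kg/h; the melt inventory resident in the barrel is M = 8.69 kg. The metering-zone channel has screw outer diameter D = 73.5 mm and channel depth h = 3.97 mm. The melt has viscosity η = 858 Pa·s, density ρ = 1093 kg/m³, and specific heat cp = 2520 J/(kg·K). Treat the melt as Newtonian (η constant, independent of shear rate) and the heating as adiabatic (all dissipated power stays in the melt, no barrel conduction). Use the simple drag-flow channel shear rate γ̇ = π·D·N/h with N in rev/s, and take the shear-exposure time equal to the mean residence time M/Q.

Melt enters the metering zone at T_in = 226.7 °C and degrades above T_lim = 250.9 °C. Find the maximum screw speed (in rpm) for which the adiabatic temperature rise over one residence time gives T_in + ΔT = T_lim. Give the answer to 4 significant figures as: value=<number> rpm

value=22.00 rpm

Throughput in SI: Q_s = 183.1 kg/h ÷ 3600 s/h = 0.0508611 kg/s
t_res = M / Q_s = 8.69 ÷ 0.0508611 = 170.857 s
Geometry in SI: D = 73.5 mm → 0.0735 m, h = 3.97 mm → 0.00397 m
Allowable rise: ΔT_a = T_lim − T_in = 250.9 − 226.7 = 24.2 K
Invert ΔT = ηγ̇²t_res/(ρcp) for γ̇: γ̇_max² = ΔT_a ρ cp / (η t_res) = 24.2·1093·2520 / (858·170.857) = 454.689 s⁻²
Take the square root: γ̇_max = √(454.689) = 21.3234 s⁻¹
N_max = γ̇_max h / (πD) = 21.3234·0.00397/(π·0.0735) = 0.366615 rev/s → ×60 = 21.9969 rpm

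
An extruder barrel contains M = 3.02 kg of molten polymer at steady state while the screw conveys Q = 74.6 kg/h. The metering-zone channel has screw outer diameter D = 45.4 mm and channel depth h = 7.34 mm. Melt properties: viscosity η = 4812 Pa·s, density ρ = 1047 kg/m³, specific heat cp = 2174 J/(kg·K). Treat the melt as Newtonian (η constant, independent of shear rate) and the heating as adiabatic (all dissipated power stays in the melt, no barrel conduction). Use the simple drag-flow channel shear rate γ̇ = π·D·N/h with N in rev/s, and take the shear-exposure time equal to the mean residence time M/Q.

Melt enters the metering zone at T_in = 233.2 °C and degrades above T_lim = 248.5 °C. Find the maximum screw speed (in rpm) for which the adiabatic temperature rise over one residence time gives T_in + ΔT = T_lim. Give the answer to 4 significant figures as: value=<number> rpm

value=21.76 rpm

Convert throughput: Q = 74.6 kg/h = 74.6/3600 = 0.0207222 kg/s
Mean residence time: t_res = M/Q_s = 3.02 kg / 0.0207222 kg/s = 145.737 s
Geometry in SI: D = 45.4 mm → 0.0454 m, h = 7.34 mm → 0.00734 m
Allowable rise: ΔT_a = T_lim − T_in = 248.5 − 233.2 = 15.3 K
Invert ΔT = ηγ̇²t_res/(ρcp) for γ̇: γ̇_max² = ΔT_a ρ cp / (η t_res) = 15.3·1047·2174 / (4812·145.737) = 49.6594 s⁻²
γ̇_max = sqrt(49.6594) = 7.04694 s⁻¹
N_max = γ̇_max·h / (π·D) = 7.04694 · 0.00734 / (π · 0.0454) = 0.362653 rev/s = 21.7592 rpm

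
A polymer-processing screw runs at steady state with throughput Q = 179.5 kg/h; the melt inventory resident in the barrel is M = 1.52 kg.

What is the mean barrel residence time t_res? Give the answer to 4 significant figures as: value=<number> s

Convert throughput: Q = 179.5 kg/h = 179.5/3600 = 0.0498611 kg/s
t_res = M / Q_s = 1.52 / 0.0498611 = 30.4847 s

value=30.48 s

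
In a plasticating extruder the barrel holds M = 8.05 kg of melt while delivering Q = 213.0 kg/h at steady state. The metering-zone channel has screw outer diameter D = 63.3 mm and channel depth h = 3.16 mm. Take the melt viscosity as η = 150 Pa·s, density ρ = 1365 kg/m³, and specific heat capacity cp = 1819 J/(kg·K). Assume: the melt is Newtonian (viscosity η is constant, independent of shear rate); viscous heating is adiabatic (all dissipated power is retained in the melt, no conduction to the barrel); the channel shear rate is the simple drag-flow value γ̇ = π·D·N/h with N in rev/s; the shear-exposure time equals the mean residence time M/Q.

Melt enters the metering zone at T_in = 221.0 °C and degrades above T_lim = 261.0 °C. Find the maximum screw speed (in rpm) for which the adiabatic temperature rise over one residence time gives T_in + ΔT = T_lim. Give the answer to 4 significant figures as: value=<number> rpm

value=66.51 rpm

Throughput in SI: Q_s = 213.0 kg/h ÷ 3600 s/h = 0.0591667 kg/s
t_res = M / Q_s = 8.05 ÷ 0.0591667 = 136.056 s
Convert to metres: D = 0.0633 m, h = 0.00316 m
ΔT_a = T_lim − T_in = 261.0 − 221.0 = 40 K
γ̇_max² = ΔT_a·ρ·cp/(η·t_res) = 40·1365·1819/(150·136.056) = 4866.48 s⁻²
γ̇_max = √4866.48 = 69.7602 s⁻¹
Solve γ̇ = πDN/h for N: N_max = γ̇_max·h/(π·D) = 69.7602 × 0.00316 / (π × 0.0633) = 1.10851 rev/s = 66.5108 rpm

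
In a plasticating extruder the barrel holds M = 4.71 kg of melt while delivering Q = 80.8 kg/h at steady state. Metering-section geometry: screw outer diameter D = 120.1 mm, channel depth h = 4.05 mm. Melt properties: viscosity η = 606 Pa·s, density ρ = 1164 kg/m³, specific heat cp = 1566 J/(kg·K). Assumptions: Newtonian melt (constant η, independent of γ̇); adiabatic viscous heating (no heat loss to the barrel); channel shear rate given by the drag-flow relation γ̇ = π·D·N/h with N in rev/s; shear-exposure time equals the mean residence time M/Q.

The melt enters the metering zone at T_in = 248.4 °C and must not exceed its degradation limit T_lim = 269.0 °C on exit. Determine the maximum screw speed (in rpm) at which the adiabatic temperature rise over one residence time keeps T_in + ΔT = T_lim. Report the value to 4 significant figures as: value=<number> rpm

Convert throughput: Q = 80.8 kg/h = 80.8/3600 = 0.0224444 kg/s
t_res = M / Q_s = 4.71 ÷ 0.0224444 = 209.851 s
D = 120.1 mm = 0.1201 m;  h = 4.05 mm = 0.00405 m
ΔT_a = T_lim − T_in = 269.0 − 248.4 = 20.6 K
γ̇_max² = ΔT_a·ρ·cp/(η·t_res) = 20.6·1164·1566/(606·209.851) = 295.275 s⁻²
γ̇_max = sqrt(295.275) = 17.1836 s⁻¹
N_max = γ̇_max·h / (π·D) = 17.1836 · 0.00405 / (π · 0.1201) = 0.184449 rev/s = 11.0669 rpm

value=11.07 rpm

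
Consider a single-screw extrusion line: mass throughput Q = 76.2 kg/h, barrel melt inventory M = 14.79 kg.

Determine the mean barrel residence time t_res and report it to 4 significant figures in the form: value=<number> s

value=698.7 s

Convert throughput: Q = 76.2 kg/h = 76.2/3600 = 0.0211667 kg/s
t_res = M / Q_s = 14.79 / 0.0211667 = 698.74 s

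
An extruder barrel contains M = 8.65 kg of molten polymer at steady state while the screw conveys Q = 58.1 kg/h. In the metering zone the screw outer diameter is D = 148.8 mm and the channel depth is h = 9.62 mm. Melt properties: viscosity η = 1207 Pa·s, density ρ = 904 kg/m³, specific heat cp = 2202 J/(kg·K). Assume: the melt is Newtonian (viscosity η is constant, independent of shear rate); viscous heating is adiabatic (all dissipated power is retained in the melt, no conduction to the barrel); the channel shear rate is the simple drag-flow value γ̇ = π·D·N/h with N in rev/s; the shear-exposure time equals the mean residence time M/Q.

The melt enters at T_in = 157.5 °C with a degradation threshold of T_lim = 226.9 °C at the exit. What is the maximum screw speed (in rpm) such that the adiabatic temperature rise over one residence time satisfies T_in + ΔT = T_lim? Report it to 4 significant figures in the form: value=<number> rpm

Throughput in SI: Q_s = 58.1 kg/h ÷ 3600 s/h = 0.0161389 kg/s
Mean residence time: t_res = M/Q_s = 8.65 kg / 0.0161389 kg/s = 535.972 s
Geometry in SI: D = 148.8 mm → 0.1488 m, h = 9.62 mm → 0.00962 m
ΔT_a = T_lim − T_in = 226.9 °C − 157.5 °C = 69.4 K
γ̇_max² = ΔT_a·ρ·cp/(η·t_res) = 69.4·904·2202/(1207·535.972) = 213.548 s⁻²
γ̇_max = √213.548 = 14.6133 s⁻¹
Solve γ̇ = πDN/h for N: N_max = γ̇_max·h/(π·D) = 14.6133 × 0.00962 / (π × 0.1488) = 0.300725 rev/s = 18.0435 rpm

value=18.04 rpm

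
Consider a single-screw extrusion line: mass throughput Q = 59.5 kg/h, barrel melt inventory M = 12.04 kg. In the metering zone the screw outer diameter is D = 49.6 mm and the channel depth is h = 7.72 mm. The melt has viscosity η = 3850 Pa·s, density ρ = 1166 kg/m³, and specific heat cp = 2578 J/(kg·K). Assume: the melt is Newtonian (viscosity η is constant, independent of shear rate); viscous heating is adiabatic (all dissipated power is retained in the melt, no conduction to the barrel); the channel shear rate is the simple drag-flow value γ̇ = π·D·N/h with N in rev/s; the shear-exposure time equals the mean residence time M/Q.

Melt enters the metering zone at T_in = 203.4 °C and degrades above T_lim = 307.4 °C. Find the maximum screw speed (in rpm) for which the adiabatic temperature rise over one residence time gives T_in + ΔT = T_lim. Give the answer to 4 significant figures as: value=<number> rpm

value=31.38 rpm

Convert throughput: Q = 59.5 kg/h = 59.5/3600 = 0.0165278 kg/s
t_res = M / Q_s = 12.04 ÷ 0.0165278 = 728.471 s
Convert to metres: D = 0.0496 m, h = 0.00772 m
Allowable rise: ΔT_a = T_lim − T_in = 307.4 − 203.4 = 104 K
Invert ΔT = ηγ̇²t_res/(ρcp) for γ̇: γ̇_max² = ΔT_a ρ cp / (η t_res) = 104·1166·2578 / (3850·728.471) = 111.466 s⁻²
Take the square root: γ̇_max = √(111.466) = 10.5577 s⁻¹
Solve γ̇ = πDN/h for N: N_max = γ̇_max·h/(π·D) = 10.5577 × 0.00772 / (π × 0.0496) = 0.523066 rev/s = 31.384 rpm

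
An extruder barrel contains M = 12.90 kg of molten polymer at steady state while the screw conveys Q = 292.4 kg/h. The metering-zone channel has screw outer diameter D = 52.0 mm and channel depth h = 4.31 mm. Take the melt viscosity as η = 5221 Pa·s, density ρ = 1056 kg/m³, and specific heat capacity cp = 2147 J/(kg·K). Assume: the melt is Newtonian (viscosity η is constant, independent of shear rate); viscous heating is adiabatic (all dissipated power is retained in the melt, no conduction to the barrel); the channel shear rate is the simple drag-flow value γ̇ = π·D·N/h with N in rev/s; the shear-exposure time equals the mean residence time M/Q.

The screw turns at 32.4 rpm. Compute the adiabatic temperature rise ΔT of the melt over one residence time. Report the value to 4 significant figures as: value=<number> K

value=153.2 K

Throughput in SI: Q_s = 292.4 kg/h ÷ 3600 s/h = 0.0812222 kg/s
t_res = M / Q_s = 12.90 ÷ 0.0812222 = 158.824 s
Geometry in metres: D = 52.0 mm → 0.052 m, h = 4.31 mm → 0.00431 m; screw speed N = 32.4 rpm = 0.54 rev/s
Shear rate: γ̇ = πDN/h = π·0.052·0.54/0.00431 = 20.4677 s⁻¹
ΔT = η·γ̇²·t_res / (ρ·cp) = 5221 · (20.4677)² · 158.824 / (1056 · 2147) = 153.219 K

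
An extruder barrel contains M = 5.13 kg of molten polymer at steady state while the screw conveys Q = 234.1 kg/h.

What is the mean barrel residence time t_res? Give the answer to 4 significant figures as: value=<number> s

value=78.89 s

Convert throughput: Q = 234.1 kg/h = 234.1/3600 = 0.0650278 kg/s
t_res = M / Q_s = 5.13 / 0.0650278 = 78.8894 s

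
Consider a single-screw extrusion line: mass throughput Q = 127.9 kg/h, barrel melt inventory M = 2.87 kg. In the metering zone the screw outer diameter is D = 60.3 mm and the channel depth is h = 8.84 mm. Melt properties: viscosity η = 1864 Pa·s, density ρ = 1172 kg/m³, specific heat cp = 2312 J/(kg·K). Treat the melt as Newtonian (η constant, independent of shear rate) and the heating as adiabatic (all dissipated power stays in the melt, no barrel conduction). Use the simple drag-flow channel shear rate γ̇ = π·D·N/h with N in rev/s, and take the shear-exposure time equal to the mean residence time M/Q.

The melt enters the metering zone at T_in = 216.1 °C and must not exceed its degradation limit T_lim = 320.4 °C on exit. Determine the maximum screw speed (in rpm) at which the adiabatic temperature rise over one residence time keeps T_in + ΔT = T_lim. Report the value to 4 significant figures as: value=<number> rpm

Q_s = Q / 3600 = 127.9 / 3600 = 0.0355278 kg/s
t_res = M / Q_s = 2.87 / 0.0355278 = 80.7819 s
D = 60.3 mm = 0.0603 m;  h = 8.84 mm = 0.00884 m
Allowable rise: ΔT_a = T_lim − T_in = 320.4 − 216.1 = 104.3 K
Invert ΔT = ηγ̇²t_res/(ρcp) for γ̇: γ̇_max² = ΔT_a ρ cp / (η t_res) = 104.3·1172·2312 / (1864·80.7819) = 1876.9 s⁻²
γ̇_max = √1876.9 = 43.3231 s⁻¹
N_max = γ̇_max h / (πD) = 43.3231·0.00884/(π·0.0603) = 2.02165 rev/s → ×60 = 121.299 rpm

value=121.3 rpm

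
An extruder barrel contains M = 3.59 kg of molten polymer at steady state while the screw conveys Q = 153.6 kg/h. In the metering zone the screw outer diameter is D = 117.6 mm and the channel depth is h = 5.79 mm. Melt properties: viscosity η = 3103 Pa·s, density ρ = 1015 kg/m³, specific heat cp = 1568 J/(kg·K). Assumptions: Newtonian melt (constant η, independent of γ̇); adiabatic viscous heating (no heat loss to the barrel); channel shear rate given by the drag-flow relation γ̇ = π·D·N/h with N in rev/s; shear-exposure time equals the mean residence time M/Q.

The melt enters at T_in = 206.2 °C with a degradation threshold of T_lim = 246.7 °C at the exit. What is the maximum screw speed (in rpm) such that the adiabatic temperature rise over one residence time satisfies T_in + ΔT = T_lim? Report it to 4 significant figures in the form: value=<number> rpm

Q_s = Q / 3600 = 153.6 / 3600 = 0.0426667 kg/s
t_res = M / Q_s = 3.59 / 0.0426667 = 84.1406 s
Convert to metres: D = 0.1176 m, h = 0.00579 m
ΔT_a = T_lim − T_in = 246.7 °C − 206.2 °C = 40.5 K
γ̇_max² = ΔT_a·ρ·cp / (η·t_res) = [40.5 × 1015 × 1568] / [3103 × 84.1406] = 246.876 s⁻²
γ̇_max = sqrt(246.876) = 15.7123 s⁻¹
N_max = γ̇_max h / (πD) = 15.7123·0.00579/(π·0.1176) = 0.246241 rev/s → ×60 = 14.7745 rpm

value=14.77 rpm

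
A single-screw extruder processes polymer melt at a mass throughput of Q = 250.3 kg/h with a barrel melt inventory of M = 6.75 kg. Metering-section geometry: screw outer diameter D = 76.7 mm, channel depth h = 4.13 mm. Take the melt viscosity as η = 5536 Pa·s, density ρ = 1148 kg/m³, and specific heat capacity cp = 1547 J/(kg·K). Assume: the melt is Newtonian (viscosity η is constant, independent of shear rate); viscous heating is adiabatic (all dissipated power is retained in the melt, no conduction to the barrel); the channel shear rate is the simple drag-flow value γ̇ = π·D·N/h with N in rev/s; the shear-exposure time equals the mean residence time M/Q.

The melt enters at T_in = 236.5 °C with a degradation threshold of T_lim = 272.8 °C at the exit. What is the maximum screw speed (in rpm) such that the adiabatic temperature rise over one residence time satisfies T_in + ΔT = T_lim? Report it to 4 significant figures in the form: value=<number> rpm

value=11.26 rpm

Throughput in SI: Q_s = 250.3 kg/h ÷ 3600 s/h = 0.0695278 kg/s
Mean residence time: t_res = M/Q_s = 6.75 kg / 0.0695278 kg/s = 97.0835 s
D = 76.7 mm = 0.0767 m;  h = 4.13 mm = 0.00413 m
Allowable rise: ΔT_a = T_lim − T_in = 272.8 − 236.5 = 36.3 K
Invert ΔT = ηγ̇²t_res/(ρcp) for γ̇: γ̇_max² = ΔT_a ρ cp / (η t_res) = 36.3·1148·1547 / (5536·97.0835) = 119.949 s⁻²
Take the square root: γ̇_max = √(119.949) = 10.9521 s⁻¹
N_max = γ̇_max·h / (π·D) = 10.9521 · 0.00413 / (π · 0.0767) = 0.187717 rev/s = 11.263 rpm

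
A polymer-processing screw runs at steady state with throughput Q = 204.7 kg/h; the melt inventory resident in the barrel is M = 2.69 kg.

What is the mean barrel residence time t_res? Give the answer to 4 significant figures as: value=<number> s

value=47.31 s

Convert throughput: Q = 204.7 kg/h = 204.7/3600 = 0.0568611 kg/s
Mean residence time: t_res = M/Q_s = 2.69 kg / 0.0568611 kg/s = 47.3083 s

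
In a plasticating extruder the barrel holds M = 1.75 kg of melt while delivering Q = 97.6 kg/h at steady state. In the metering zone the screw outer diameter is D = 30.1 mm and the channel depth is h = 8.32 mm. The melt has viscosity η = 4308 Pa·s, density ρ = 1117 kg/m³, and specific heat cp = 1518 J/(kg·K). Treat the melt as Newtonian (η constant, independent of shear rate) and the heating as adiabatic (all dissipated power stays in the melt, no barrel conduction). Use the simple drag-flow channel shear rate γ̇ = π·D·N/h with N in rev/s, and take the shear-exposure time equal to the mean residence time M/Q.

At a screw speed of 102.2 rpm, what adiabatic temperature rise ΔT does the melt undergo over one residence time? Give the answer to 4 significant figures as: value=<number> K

Q_s = Q / 3600 = 97.6 / 3600 = 0.0271111 kg/s
Mean residence time: t_res = M/Q_s = 1.75 kg / 0.0271111 kg/s = 64.5492 s
Geometry in metres: D = 30.1 mm → 0.0301 m, h = 8.32 mm → 0.00832 m; screw speed N = 102.2 rpm = 1.70333 rev/s
Shear rate: γ̇ = πDN/h = π·0.0301·1.70333/0.00832 = 19.3594 s⁻¹
ΔT = η·γ̇²·t_res/(ρ·cp) = [4308 × 19.3594² × 64.5492] / [1117 × 1518] = 61.4649 K

value=61.46 K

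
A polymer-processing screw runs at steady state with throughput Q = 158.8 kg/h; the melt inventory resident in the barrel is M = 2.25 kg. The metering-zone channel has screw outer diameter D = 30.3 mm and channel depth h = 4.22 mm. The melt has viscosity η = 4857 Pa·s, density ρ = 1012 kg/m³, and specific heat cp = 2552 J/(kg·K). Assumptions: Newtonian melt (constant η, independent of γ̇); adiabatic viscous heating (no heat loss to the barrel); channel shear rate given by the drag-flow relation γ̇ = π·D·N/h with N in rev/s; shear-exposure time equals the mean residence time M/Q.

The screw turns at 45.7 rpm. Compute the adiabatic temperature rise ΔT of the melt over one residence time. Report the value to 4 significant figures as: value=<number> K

Throughput in SI: Q_s = 158.8 kg/h ÷ 3600 s/h = 0.0441111 kg/s
Mean residence time: t_res = M/Q_s = 2.25 kg / 0.0441111 kg/s = 51.0076 s
Geometry in metres: D = 30.3 mm → 0.0303 m, h = 4.22 mm → 0.00422 m; screw speed N = 45.7 rpm = 0.761667 rev/s
γ̇ = π D N / h = (π)(0.0303)(0.761667) / 0.00422 = 17.1809 s⁻¹
Adiabatic rise: ΔT = η γ̇² t_res / (ρ cp) = 4857·(17.1809)²·51.0076 / (1012·2552) = 28.316 K

value=28.32 K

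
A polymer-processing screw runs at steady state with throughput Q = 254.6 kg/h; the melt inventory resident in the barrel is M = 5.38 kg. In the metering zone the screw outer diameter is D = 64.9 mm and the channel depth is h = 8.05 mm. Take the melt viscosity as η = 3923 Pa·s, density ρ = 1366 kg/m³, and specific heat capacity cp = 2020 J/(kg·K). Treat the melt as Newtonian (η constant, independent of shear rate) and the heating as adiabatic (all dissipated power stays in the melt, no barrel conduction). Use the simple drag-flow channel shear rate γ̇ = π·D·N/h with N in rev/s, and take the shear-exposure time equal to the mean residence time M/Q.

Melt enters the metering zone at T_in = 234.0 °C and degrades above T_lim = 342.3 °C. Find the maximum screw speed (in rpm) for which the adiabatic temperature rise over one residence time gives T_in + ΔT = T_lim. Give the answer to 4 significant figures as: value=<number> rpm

value=74.96 rpm

Throughput in SI: Q_s = 254.6 kg/h ÷ 3600 s/h = 0.0707222 kg/s
t_res = M / Q_s = 5.38 ÷ 0.0707222 = 76.0723 s
Convert to metres: D = 0.0649 m, h = 0.00805 m
Allowable rise: ΔT_a = T_lim − T_in = 342.3 − 234.0 = 108.3 K
Invert ΔT = ηγ̇²t_res/(ρcp) for γ̇: γ̇_max² = ΔT_a ρ cp / (η t_res) = 108.3·1366·2020 / (3923·76.0723) = 1001.35 s⁻²
Take the square root: γ̇_max = √(1001.35) = 31.6441 s⁻¹
N_max = γ̇_max h / (πD) = 31.6441·0.00805/(π·0.0649) = 1.24938 rev/s → ×60 = 74.9627 rpm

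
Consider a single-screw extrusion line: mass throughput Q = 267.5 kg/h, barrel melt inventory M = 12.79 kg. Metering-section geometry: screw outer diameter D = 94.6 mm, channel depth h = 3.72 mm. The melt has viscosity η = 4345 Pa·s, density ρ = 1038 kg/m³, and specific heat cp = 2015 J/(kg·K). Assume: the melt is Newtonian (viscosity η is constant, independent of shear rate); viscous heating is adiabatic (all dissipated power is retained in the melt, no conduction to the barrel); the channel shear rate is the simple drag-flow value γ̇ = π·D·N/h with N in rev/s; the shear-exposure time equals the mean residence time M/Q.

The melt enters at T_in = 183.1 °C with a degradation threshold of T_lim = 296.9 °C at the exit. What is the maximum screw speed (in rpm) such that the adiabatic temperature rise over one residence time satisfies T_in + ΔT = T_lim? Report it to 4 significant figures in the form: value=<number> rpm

Q_s = Q / 3600 = 267.5 / 3600 = 0.0743056 kg/s
t_res = M / Q_s = 12.79 / 0.0743056 = 172.127 s
Convert to metres: D = 0.0946 m, h = 0.00372 m
Allowable rise: ΔT_a = T_lim − T_in = 296.9 − 183.1 = 113.8 K
γ̇_max² = ΔT_a·ρ·cp / (η·t_res) = [113.8 × 1038 × 2015] / [4345 × 172.127] = 318.255 s⁻²
γ̇_max = sqrt(318.255) = 17.8397 s⁻¹
Solve γ̇ = πDN/h for N: N_max = γ̇_max·h/(π·D) = 17.8397 × 0.00372 / (π × 0.0946) = 0.223301 rev/s = 13.398 rpm

value=13.40 rpm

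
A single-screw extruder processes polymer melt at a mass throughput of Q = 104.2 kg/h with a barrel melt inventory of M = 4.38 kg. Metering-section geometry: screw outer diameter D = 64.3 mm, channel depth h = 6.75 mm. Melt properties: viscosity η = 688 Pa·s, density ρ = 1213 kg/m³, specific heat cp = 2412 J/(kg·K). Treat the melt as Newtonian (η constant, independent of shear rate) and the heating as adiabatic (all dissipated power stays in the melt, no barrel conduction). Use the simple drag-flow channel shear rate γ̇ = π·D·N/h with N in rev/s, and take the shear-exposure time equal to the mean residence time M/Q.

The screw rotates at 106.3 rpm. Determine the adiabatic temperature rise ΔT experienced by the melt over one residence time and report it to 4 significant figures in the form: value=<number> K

value=100.0 K

Q_s = Q / 3600 = 104.2 / 3600 = 0.0289444 kg/s
t_res = M / Q_s = 4.38 ÷ 0.0289444 = 151.324 s
Convert to SI: D = 0.0643 m, h = 0.00675 m, N = 106.3/60 = 1.77167 rev/s
γ̇ = π·D·N / h = π · 0.0643 · 1.77167 / 0.00675 = 53.0199 s⁻¹
ΔT = η·γ̇²·t_res/(ρ·cp) = [688 × 53.0199² × 151.324] / [1213 × 2412] = 100.032 K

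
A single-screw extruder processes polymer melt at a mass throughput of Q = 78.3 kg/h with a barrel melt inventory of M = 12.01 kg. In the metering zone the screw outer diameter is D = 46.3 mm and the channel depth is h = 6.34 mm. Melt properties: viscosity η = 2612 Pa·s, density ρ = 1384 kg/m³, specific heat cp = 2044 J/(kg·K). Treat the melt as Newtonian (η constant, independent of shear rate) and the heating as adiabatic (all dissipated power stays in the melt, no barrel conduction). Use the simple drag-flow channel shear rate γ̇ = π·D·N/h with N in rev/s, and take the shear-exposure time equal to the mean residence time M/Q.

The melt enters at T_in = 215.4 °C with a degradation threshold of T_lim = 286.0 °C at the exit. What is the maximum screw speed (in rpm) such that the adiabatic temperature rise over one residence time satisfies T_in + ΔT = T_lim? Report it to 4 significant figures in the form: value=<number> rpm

Throughput in SI: Q_s = 78.3 kg/h ÷ 3600 s/h = 0.02175 kg/s
t_res = M / Q_s = 12.01 / 0.02175 = 552.184 s
D = 46.3 mm = 0.0463 m;  h = 6.34 mm = 0.00634 m
ΔT_a = T_lim − T_in = 286.0 − 215.4 = 70.6 K
Invert ΔT = ηγ̇²t_res/(ρcp) for γ̇: γ̇_max² = ΔT_a ρ cp / (η t_res) = 70.6·1384·2044 / (2612·552.184) = 138.473 s⁻²
γ̇_max = √138.473 = 11.7675 s⁻¹
N_max = γ̇_max·h / (π·D) = 11.7675 · 0.00634 / (π · 0.0463) = 0.51291 rev/s = 30.7746 rpm

value=30.77 rpm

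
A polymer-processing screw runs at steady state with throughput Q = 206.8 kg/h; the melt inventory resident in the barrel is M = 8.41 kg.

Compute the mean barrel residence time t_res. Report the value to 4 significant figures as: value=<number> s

Q_s = Q / 3600 = 206.8 / 3600 = 0.0574444 kg/s
t_res = M / Q_s = 8.41 ÷ 0.0574444 = 146.402 s

value=146.4 s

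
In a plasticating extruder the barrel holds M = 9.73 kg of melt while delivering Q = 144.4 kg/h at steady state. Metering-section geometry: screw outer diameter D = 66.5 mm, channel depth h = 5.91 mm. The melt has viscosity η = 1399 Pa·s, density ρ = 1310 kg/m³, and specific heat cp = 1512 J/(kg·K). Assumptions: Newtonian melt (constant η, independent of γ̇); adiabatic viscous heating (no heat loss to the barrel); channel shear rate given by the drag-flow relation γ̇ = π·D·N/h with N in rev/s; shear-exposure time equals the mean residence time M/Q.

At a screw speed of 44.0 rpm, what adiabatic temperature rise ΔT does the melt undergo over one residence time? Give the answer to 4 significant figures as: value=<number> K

Q_s = Q / 3600 = 144.4 / 3600 = 0.0401111 kg/s
t_res = M / Q_s = 9.73 ÷ 0.0401111 = 242.576 s
D = 66.5 mm = 0.0665 m;  h = 5.91 mm = 0.00591 m;  N = 44.0 rpm / 60 = 0.733333 rev/s
γ̇ = π D N / h = (π)(0.0665)(0.733333) / 0.00591 = 25.923 s⁻¹
Adiabatic rise: ΔT = η γ̇² t_res / (ρ cp) = 1399·(25.923)²·242.576 / (1310·1512) = 115.137 K

value=115.1 K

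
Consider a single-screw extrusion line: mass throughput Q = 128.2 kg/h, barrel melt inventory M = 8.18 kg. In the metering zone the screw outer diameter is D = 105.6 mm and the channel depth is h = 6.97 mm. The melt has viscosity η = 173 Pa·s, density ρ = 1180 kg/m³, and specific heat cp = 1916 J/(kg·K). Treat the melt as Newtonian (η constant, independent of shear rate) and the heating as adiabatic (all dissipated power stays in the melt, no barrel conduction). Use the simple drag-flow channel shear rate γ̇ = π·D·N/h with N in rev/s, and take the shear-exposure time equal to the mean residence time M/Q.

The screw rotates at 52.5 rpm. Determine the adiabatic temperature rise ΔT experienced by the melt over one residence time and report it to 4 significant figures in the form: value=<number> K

value=30.49 K

Q_s = Q / 3600 = 128.2 / 3600 = 0.0356111 kg/s
t_res = M / Q_s = 8.18 / 0.0356111 = 229.704 s
Geometry in metres: D = 105.6 mm → 0.1056 m, h = 6.97 mm → 0.00697 m; screw speed N = 52.5 rpm = 0.875 rev/s
γ̇ = π·D·N / h = π · 0.1056 · 0.875 / 0.00697 = 41.6475 s⁻¹
ΔT = η·γ̇²·t_res/(ρ·cp) = [173 × 41.6475² × 229.704] / [1180 × 1916] = 30.487 K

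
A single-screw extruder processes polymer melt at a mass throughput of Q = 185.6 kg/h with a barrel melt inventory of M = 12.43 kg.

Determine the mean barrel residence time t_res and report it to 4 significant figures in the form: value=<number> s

value=241.1 s

Q_s = Q / 3600 = 185.6 / 3600 = 0.0515556 kg/s
Mean residence time: t_res = M/Q_s = 12.43 kg / 0.0515556 kg/s = 241.099 s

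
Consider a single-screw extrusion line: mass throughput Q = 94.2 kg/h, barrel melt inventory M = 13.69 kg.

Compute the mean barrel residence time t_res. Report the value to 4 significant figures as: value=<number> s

Q_s = Q / 3600 = 94.2 / 3600 = 0.0261667 kg/s
t_res = M / Q_s = 13.69 / 0.0261667 = 523.185 s

value=523.2 s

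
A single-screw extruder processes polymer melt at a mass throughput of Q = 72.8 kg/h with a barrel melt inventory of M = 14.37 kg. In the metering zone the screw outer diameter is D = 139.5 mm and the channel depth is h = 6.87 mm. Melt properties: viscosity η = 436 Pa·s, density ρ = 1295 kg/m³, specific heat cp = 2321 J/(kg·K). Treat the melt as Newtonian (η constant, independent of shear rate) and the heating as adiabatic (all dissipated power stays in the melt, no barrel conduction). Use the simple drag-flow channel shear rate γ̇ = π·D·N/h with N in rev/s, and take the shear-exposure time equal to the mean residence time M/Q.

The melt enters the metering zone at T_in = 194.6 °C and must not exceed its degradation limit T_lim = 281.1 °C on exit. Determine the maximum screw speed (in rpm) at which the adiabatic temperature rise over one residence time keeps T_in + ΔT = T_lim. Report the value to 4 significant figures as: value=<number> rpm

value=27.25 rpm

Throughput in SI: Q_s = 72.8 kg/h ÷ 3600 s/h = 0.0202222 kg/s
t_res = M / Q_s = 14.37 / 0.0202222 = 710.604 s
Convert to metres: D = 0.1395 m, h = 0.00687 m
ΔT_a = T_lim − T_in = 281.1 °C − 194.6 °C = 86.5 K
γ̇_max² = ΔT_a·ρ·cp / (η·t_res) = [86.5 × 1295 × 2321] / [436 × 710.604] = 839.164 s⁻²
γ̇_max = sqrt(839.164) = 28.9683 s⁻¹
N_max = γ̇_max·h / (π·D) = 28.9683 · 0.00687 / (π · 0.1395) = 0.454105 rev/s = 27.2463 rpm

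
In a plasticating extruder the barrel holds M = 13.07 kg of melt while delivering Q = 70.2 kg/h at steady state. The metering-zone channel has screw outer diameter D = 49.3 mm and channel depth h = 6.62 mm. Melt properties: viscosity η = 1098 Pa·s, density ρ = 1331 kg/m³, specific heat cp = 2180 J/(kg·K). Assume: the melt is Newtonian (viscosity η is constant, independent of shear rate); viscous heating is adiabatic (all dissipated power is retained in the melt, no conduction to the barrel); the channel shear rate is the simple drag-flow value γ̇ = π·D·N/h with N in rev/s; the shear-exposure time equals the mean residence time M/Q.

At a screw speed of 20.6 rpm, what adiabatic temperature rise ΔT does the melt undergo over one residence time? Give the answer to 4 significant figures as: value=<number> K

value=16.37 K

Q_s = Q / 3600 = 70.2 / 3600 = 0.0195 kg/s
t_res = M / Q_s = 13.07 ÷ 0.0195 = 670.256 s
Convert to SI: D = 0.0493 m, h = 0.00662 m, N = 20.6/60 = 0.343333 rev/s
γ̇ = π·D·N / h = π · 0.0493 · 0.343333 / 0.00662 = 8.03257 s⁻¹
ΔT = η·γ̇²·t_res / (ρ·cp) = 1098 · (8.03257)² · 670.256 / (1331 · 2180) = 16.3651 K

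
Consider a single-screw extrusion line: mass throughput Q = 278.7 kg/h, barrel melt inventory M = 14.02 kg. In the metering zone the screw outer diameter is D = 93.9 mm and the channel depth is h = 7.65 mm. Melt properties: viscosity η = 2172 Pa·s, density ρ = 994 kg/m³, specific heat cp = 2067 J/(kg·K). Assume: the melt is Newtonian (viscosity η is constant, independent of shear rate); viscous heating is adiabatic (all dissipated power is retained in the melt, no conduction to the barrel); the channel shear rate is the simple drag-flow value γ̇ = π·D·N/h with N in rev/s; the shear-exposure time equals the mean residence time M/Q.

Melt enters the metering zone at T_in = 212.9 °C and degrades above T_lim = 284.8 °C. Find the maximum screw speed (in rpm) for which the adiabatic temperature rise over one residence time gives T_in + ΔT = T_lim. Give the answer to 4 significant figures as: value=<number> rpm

Throughput in SI: Q_s = 278.7 kg/h ÷ 3600 s/h = 0.0774167 kg/s
t_res = M / Q_s = 14.02 ÷ 0.0774167 = 181.098 s
Geometry in SI: D = 93.9 mm → 0.0939 m, h = 7.65 mm → 0.00765 m
ΔT_a = T_lim − T_in = 284.8 − 212.9 = 71.9 K
γ̇_max² = ΔT_a·ρ·cp/(η·t_res) = 71.9·994·2067/(2172·181.098) = 375.563 s⁻²
Take the square root: γ̇_max = √(375.563) = 19.3794 s⁻¹
N_max = γ̇_max·h / (π·D) = 19.3794 · 0.00765 / (π · 0.0939) = 0.502559 rev/s = 30.1535 rpm

value=30.15 rpm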